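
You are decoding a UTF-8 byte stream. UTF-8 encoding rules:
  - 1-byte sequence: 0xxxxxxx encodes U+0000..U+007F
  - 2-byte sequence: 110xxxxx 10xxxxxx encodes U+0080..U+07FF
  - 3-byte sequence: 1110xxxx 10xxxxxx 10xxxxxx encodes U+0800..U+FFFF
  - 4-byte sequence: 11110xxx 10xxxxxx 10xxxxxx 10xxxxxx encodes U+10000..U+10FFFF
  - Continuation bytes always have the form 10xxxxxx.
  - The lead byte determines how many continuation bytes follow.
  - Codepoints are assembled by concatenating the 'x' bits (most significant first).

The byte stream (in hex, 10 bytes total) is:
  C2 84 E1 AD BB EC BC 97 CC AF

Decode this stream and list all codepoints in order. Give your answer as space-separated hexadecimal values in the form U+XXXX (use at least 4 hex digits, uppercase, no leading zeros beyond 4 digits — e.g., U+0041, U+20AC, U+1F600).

Byte[0]=C2: 2-byte lead, need 1 cont bytes. acc=0x2
Byte[1]=84: continuation. acc=(acc<<6)|0x04=0x84
Completed: cp=U+0084 (starts at byte 0)
Byte[2]=E1: 3-byte lead, need 2 cont bytes. acc=0x1
Byte[3]=AD: continuation. acc=(acc<<6)|0x2D=0x6D
Byte[4]=BB: continuation. acc=(acc<<6)|0x3B=0x1B7B
Completed: cp=U+1B7B (starts at byte 2)
Byte[5]=EC: 3-byte lead, need 2 cont bytes. acc=0xC
Byte[6]=BC: continuation. acc=(acc<<6)|0x3C=0x33C
Byte[7]=97: continuation. acc=(acc<<6)|0x17=0xCF17
Completed: cp=U+CF17 (starts at byte 5)
Byte[8]=CC: 2-byte lead, need 1 cont bytes. acc=0xC
Byte[9]=AF: continuation. acc=(acc<<6)|0x2F=0x32F
Completed: cp=U+032F (starts at byte 8)

Answer: U+0084 U+1B7B U+CF17 U+032F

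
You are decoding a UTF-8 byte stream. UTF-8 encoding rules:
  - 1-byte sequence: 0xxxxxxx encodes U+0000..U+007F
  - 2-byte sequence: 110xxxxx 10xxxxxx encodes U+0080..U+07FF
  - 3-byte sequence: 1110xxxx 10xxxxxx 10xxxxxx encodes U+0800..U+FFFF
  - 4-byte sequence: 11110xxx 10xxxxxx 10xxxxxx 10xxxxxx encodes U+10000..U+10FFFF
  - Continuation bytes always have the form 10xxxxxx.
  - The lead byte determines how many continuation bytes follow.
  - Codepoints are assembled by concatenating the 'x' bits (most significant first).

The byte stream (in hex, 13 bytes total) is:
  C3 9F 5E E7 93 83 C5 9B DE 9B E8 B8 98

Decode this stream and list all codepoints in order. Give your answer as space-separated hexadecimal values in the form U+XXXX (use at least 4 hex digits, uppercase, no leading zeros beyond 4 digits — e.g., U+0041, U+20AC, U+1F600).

Byte[0]=C3: 2-byte lead, need 1 cont bytes. acc=0x3
Byte[1]=9F: continuation. acc=(acc<<6)|0x1F=0xDF
Completed: cp=U+00DF (starts at byte 0)
Byte[2]=5E: 1-byte ASCII. cp=U+005E
Byte[3]=E7: 3-byte lead, need 2 cont bytes. acc=0x7
Byte[4]=93: continuation. acc=(acc<<6)|0x13=0x1D3
Byte[5]=83: continuation. acc=(acc<<6)|0x03=0x74C3
Completed: cp=U+74C3 (starts at byte 3)
Byte[6]=C5: 2-byte lead, need 1 cont bytes. acc=0x5
Byte[7]=9B: continuation. acc=(acc<<6)|0x1B=0x15B
Completed: cp=U+015B (starts at byte 6)
Byte[8]=DE: 2-byte lead, need 1 cont bytes. acc=0x1E
Byte[9]=9B: continuation. acc=(acc<<6)|0x1B=0x79B
Completed: cp=U+079B (starts at byte 8)
Byte[10]=E8: 3-byte lead, need 2 cont bytes. acc=0x8
Byte[11]=B8: continuation. acc=(acc<<6)|0x38=0x238
Byte[12]=98: continuation. acc=(acc<<6)|0x18=0x8E18
Completed: cp=U+8E18 (starts at byte 10)

Answer: U+00DF U+005E U+74C3 U+015B U+079B U+8E18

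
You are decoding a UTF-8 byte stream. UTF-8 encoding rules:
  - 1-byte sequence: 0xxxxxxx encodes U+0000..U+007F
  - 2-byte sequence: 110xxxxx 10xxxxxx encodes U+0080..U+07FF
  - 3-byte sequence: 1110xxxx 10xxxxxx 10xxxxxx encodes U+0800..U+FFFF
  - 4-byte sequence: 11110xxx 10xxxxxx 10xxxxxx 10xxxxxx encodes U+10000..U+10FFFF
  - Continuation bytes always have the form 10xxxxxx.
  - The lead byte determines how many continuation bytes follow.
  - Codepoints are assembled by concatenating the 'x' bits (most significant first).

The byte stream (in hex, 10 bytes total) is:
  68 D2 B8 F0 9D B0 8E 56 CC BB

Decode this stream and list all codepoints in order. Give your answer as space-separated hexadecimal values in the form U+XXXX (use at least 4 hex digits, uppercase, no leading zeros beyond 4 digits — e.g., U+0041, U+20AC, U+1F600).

Byte[0]=68: 1-byte ASCII. cp=U+0068
Byte[1]=D2: 2-byte lead, need 1 cont bytes. acc=0x12
Byte[2]=B8: continuation. acc=(acc<<6)|0x38=0x4B8
Completed: cp=U+04B8 (starts at byte 1)
Byte[3]=F0: 4-byte lead, need 3 cont bytes. acc=0x0
Byte[4]=9D: continuation. acc=(acc<<6)|0x1D=0x1D
Byte[5]=B0: continuation. acc=(acc<<6)|0x30=0x770
Byte[6]=8E: continuation. acc=(acc<<6)|0x0E=0x1DC0E
Completed: cp=U+1DC0E (starts at byte 3)
Byte[7]=56: 1-byte ASCII. cp=U+0056
Byte[8]=CC: 2-byte lead, need 1 cont bytes. acc=0xC
Byte[9]=BB: continuation. acc=(acc<<6)|0x3B=0x33B
Completed: cp=U+033B (starts at byte 8)

Answer: U+0068 U+04B8 U+1DC0E U+0056 U+033B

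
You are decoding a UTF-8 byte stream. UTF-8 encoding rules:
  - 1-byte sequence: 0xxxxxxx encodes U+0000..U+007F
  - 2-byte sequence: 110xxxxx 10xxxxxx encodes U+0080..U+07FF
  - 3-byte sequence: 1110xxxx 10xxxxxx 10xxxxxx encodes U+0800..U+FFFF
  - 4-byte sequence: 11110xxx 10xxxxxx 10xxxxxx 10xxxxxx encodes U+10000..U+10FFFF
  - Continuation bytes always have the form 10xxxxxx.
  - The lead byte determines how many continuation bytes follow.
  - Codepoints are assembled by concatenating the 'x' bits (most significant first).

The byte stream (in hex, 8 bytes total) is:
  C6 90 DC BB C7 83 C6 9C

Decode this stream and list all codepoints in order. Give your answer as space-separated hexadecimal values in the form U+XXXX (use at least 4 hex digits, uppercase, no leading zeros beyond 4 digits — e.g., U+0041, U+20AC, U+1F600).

Byte[0]=C6: 2-byte lead, need 1 cont bytes. acc=0x6
Byte[1]=90: continuation. acc=(acc<<6)|0x10=0x190
Completed: cp=U+0190 (starts at byte 0)
Byte[2]=DC: 2-byte lead, need 1 cont bytes. acc=0x1C
Byte[3]=BB: continuation. acc=(acc<<6)|0x3B=0x73B
Completed: cp=U+073B (starts at byte 2)
Byte[4]=C7: 2-byte lead, need 1 cont bytes. acc=0x7
Byte[5]=83: continuation. acc=(acc<<6)|0x03=0x1C3
Completed: cp=U+01C3 (starts at byte 4)
Byte[6]=C6: 2-byte lead, need 1 cont bytes. acc=0x6
Byte[7]=9C: continuation. acc=(acc<<6)|0x1C=0x19C
Completed: cp=U+019C (starts at byte 6)

Answer: U+0190 U+073B U+01C3 U+019C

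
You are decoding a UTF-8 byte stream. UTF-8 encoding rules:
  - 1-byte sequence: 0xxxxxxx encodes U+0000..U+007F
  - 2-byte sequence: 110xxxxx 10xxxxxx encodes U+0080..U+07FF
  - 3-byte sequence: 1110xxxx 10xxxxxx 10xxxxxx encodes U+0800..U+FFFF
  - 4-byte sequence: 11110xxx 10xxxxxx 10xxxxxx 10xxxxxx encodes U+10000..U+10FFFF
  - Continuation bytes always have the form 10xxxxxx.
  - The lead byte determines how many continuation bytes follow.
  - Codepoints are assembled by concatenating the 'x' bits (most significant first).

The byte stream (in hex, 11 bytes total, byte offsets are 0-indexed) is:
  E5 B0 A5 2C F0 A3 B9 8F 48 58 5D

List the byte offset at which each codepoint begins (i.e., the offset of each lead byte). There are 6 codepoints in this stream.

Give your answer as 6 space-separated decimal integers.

Answer: 0 3 4 8 9 10

Derivation:
Byte[0]=E5: 3-byte lead, need 2 cont bytes. acc=0x5
Byte[1]=B0: continuation. acc=(acc<<6)|0x30=0x170
Byte[2]=A5: continuation. acc=(acc<<6)|0x25=0x5C25
Completed: cp=U+5C25 (starts at byte 0)
Byte[3]=2C: 1-byte ASCII. cp=U+002C
Byte[4]=F0: 4-byte lead, need 3 cont bytes. acc=0x0
Byte[5]=A3: continuation. acc=(acc<<6)|0x23=0x23
Byte[6]=B9: continuation. acc=(acc<<6)|0x39=0x8F9
Byte[7]=8F: continuation. acc=(acc<<6)|0x0F=0x23E4F
Completed: cp=U+23E4F (starts at byte 4)
Byte[8]=48: 1-byte ASCII. cp=U+0048
Byte[9]=58: 1-byte ASCII. cp=U+0058
Byte[10]=5D: 1-byte ASCII. cp=U+005D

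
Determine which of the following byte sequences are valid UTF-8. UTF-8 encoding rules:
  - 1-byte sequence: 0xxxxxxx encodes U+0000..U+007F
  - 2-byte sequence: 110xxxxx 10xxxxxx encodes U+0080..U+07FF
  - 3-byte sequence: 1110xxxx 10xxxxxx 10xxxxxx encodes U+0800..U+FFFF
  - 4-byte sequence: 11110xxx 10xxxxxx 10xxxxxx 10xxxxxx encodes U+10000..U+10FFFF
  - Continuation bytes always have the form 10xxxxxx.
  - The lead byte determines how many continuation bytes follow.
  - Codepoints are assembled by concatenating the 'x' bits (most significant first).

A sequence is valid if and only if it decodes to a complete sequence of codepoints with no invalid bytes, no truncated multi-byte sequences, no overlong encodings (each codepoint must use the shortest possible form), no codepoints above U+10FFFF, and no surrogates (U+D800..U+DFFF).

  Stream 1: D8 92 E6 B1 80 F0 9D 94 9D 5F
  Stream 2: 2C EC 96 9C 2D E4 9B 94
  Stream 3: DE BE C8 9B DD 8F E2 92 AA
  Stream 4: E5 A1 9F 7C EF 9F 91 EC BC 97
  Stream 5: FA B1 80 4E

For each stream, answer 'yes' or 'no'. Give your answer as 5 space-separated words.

Stream 1: decodes cleanly. VALID
Stream 2: decodes cleanly. VALID
Stream 3: decodes cleanly. VALID
Stream 4: decodes cleanly. VALID
Stream 5: error at byte offset 0. INVALID

Answer: yes yes yes yes no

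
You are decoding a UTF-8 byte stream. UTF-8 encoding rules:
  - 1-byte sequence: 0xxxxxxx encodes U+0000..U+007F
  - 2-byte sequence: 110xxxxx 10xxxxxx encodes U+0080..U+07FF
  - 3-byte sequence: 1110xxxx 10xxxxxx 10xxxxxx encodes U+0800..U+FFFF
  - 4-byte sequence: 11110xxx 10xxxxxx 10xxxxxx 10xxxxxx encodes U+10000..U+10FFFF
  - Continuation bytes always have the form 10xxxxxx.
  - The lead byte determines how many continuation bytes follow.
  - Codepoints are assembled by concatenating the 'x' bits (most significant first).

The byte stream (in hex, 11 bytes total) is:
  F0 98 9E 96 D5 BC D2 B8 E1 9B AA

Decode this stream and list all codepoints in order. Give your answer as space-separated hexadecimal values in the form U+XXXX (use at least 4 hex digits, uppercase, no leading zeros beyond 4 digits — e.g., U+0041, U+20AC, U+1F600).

Byte[0]=F0: 4-byte lead, need 3 cont bytes. acc=0x0
Byte[1]=98: continuation. acc=(acc<<6)|0x18=0x18
Byte[2]=9E: continuation. acc=(acc<<6)|0x1E=0x61E
Byte[3]=96: continuation. acc=(acc<<6)|0x16=0x18796
Completed: cp=U+18796 (starts at byte 0)
Byte[4]=D5: 2-byte lead, need 1 cont bytes. acc=0x15
Byte[5]=BC: continuation. acc=(acc<<6)|0x3C=0x57C
Completed: cp=U+057C (starts at byte 4)
Byte[6]=D2: 2-byte lead, need 1 cont bytes. acc=0x12
Byte[7]=B8: continuation. acc=(acc<<6)|0x38=0x4B8
Completed: cp=U+04B8 (starts at byte 6)
Byte[8]=E1: 3-byte lead, need 2 cont bytes. acc=0x1
Byte[9]=9B: continuation. acc=(acc<<6)|0x1B=0x5B
Byte[10]=AA: continuation. acc=(acc<<6)|0x2A=0x16EA
Completed: cp=U+16EA (starts at byte 8)

Answer: U+18796 U+057C U+04B8 U+16EA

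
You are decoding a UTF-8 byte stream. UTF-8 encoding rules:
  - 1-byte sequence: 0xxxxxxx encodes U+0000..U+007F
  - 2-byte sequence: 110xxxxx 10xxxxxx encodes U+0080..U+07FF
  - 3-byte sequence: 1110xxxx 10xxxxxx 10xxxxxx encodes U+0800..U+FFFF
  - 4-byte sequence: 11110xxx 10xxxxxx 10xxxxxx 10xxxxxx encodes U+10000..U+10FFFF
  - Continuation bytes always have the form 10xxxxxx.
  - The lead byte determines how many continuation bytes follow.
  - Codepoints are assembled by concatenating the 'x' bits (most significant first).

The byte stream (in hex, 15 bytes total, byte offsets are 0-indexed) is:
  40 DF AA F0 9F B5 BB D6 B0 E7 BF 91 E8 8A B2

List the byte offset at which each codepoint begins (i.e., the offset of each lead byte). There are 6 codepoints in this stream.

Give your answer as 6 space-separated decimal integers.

Byte[0]=40: 1-byte ASCII. cp=U+0040
Byte[1]=DF: 2-byte lead, need 1 cont bytes. acc=0x1F
Byte[2]=AA: continuation. acc=(acc<<6)|0x2A=0x7EA
Completed: cp=U+07EA (starts at byte 1)
Byte[3]=F0: 4-byte lead, need 3 cont bytes. acc=0x0
Byte[4]=9F: continuation. acc=(acc<<6)|0x1F=0x1F
Byte[5]=B5: continuation. acc=(acc<<6)|0x35=0x7F5
Byte[6]=BB: continuation. acc=(acc<<6)|0x3B=0x1FD7B
Completed: cp=U+1FD7B (starts at byte 3)
Byte[7]=D6: 2-byte lead, need 1 cont bytes. acc=0x16
Byte[8]=B0: continuation. acc=(acc<<6)|0x30=0x5B0
Completed: cp=U+05B0 (starts at byte 7)
Byte[9]=E7: 3-byte lead, need 2 cont bytes. acc=0x7
Byte[10]=BF: continuation. acc=(acc<<6)|0x3F=0x1FF
Byte[11]=91: continuation. acc=(acc<<6)|0x11=0x7FD1
Completed: cp=U+7FD1 (starts at byte 9)
Byte[12]=E8: 3-byte lead, need 2 cont bytes. acc=0x8
Byte[13]=8A: continuation. acc=(acc<<6)|0x0A=0x20A
Byte[14]=B2: continuation. acc=(acc<<6)|0x32=0x82B2
Completed: cp=U+82B2 (starts at byte 12)

Answer: 0 1 3 7 9 12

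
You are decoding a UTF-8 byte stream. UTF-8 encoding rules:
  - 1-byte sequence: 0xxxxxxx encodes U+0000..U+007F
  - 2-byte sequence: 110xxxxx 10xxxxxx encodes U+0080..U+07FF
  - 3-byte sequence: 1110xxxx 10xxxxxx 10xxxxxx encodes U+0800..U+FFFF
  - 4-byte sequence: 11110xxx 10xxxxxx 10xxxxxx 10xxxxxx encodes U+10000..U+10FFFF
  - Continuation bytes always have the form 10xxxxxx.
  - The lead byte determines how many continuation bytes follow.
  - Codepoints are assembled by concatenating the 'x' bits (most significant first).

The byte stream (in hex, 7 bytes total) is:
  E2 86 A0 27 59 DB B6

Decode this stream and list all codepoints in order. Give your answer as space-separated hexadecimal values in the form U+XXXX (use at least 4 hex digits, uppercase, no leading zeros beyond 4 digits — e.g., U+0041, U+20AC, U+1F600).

Answer: U+21A0 U+0027 U+0059 U+06F6

Derivation:
Byte[0]=E2: 3-byte lead, need 2 cont bytes. acc=0x2
Byte[1]=86: continuation. acc=(acc<<6)|0x06=0x86
Byte[2]=A0: continuation. acc=(acc<<6)|0x20=0x21A0
Completed: cp=U+21A0 (starts at byte 0)
Byte[3]=27: 1-byte ASCII. cp=U+0027
Byte[4]=59: 1-byte ASCII. cp=U+0059
Byte[5]=DB: 2-byte lead, need 1 cont bytes. acc=0x1B
Byte[6]=B6: continuation. acc=(acc<<6)|0x36=0x6F6
Completed: cp=U+06F6 (starts at byte 5)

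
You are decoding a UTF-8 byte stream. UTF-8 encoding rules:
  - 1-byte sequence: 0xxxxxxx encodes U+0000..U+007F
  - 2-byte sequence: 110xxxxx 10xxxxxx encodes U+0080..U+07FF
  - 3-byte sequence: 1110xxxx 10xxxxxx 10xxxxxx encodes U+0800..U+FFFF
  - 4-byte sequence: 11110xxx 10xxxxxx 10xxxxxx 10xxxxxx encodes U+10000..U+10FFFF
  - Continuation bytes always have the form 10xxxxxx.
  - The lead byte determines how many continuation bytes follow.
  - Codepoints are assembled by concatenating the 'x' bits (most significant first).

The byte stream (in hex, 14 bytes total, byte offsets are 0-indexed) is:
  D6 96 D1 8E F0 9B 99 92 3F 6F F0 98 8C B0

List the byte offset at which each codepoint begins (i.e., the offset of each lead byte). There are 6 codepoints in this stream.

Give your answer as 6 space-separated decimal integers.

Answer: 0 2 4 8 9 10

Derivation:
Byte[0]=D6: 2-byte lead, need 1 cont bytes. acc=0x16
Byte[1]=96: continuation. acc=(acc<<6)|0x16=0x596
Completed: cp=U+0596 (starts at byte 0)
Byte[2]=D1: 2-byte lead, need 1 cont bytes. acc=0x11
Byte[3]=8E: continuation. acc=(acc<<6)|0x0E=0x44E
Completed: cp=U+044E (starts at byte 2)
Byte[4]=F0: 4-byte lead, need 3 cont bytes. acc=0x0
Byte[5]=9B: continuation. acc=(acc<<6)|0x1B=0x1B
Byte[6]=99: continuation. acc=(acc<<6)|0x19=0x6D9
Byte[7]=92: continuation. acc=(acc<<6)|0x12=0x1B652
Completed: cp=U+1B652 (starts at byte 4)
Byte[8]=3F: 1-byte ASCII. cp=U+003F
Byte[9]=6F: 1-byte ASCII. cp=U+006F
Byte[10]=F0: 4-byte lead, need 3 cont bytes. acc=0x0
Byte[11]=98: continuation. acc=(acc<<6)|0x18=0x18
Byte[12]=8C: continuation. acc=(acc<<6)|0x0C=0x60C
Byte[13]=B0: continuation. acc=(acc<<6)|0x30=0x18330
Completed: cp=U+18330 (starts at byte 10)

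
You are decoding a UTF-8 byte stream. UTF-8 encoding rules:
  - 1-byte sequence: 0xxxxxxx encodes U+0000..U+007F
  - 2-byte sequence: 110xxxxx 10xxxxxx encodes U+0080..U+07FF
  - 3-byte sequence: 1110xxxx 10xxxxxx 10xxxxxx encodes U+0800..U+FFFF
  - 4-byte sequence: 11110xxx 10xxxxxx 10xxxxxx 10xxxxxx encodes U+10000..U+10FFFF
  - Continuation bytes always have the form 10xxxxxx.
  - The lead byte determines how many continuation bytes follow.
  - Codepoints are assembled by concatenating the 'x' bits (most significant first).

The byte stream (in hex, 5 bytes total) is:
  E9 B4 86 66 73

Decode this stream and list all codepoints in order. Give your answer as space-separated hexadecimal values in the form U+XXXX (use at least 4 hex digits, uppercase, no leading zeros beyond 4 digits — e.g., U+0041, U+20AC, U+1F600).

Answer: U+9D06 U+0066 U+0073

Derivation:
Byte[0]=E9: 3-byte lead, need 2 cont bytes. acc=0x9
Byte[1]=B4: continuation. acc=(acc<<6)|0x34=0x274
Byte[2]=86: continuation. acc=(acc<<6)|0x06=0x9D06
Completed: cp=U+9D06 (starts at byte 0)
Byte[3]=66: 1-byte ASCII. cp=U+0066
Byte[4]=73: 1-byte ASCII. cp=U+0073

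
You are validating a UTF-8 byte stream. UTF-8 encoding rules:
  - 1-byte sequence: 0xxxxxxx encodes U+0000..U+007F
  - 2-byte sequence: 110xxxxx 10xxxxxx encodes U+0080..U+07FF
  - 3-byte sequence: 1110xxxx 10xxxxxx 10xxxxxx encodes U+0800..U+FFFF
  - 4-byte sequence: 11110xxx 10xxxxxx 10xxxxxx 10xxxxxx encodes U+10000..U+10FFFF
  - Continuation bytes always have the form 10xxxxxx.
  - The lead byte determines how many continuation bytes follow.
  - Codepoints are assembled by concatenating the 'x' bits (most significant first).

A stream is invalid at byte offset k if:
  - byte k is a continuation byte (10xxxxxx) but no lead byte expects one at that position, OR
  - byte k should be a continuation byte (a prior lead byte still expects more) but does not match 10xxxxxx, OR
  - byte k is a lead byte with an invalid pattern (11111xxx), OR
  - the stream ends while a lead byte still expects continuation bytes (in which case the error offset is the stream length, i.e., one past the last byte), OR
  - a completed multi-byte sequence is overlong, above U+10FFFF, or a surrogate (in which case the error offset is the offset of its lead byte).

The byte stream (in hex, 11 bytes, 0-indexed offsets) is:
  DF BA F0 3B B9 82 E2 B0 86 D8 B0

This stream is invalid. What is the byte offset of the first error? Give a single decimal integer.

Byte[0]=DF: 2-byte lead, need 1 cont bytes. acc=0x1F
Byte[1]=BA: continuation. acc=(acc<<6)|0x3A=0x7FA
Completed: cp=U+07FA (starts at byte 0)
Byte[2]=F0: 4-byte lead, need 3 cont bytes. acc=0x0
Byte[3]=3B: expected 10xxxxxx continuation. INVALID

Answer: 3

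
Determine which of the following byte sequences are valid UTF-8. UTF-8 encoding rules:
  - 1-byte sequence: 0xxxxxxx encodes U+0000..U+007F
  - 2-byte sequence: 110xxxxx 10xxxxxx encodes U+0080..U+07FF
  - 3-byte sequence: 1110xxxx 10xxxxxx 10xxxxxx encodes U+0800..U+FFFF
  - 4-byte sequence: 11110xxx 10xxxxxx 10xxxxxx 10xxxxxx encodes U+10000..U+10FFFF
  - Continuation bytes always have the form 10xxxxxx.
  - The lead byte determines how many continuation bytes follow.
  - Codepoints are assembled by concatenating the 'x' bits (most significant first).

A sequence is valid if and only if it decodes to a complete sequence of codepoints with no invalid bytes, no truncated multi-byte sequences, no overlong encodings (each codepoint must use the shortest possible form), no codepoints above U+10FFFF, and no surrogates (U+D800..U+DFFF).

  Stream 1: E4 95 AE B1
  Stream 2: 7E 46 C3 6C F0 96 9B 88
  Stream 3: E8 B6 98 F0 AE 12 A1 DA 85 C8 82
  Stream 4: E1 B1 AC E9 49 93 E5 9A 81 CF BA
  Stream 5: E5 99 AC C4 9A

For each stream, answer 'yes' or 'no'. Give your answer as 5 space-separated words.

Stream 1: error at byte offset 3. INVALID
Stream 2: error at byte offset 3. INVALID
Stream 3: error at byte offset 5. INVALID
Stream 4: error at byte offset 4. INVALID
Stream 5: decodes cleanly. VALID

Answer: no no no no yes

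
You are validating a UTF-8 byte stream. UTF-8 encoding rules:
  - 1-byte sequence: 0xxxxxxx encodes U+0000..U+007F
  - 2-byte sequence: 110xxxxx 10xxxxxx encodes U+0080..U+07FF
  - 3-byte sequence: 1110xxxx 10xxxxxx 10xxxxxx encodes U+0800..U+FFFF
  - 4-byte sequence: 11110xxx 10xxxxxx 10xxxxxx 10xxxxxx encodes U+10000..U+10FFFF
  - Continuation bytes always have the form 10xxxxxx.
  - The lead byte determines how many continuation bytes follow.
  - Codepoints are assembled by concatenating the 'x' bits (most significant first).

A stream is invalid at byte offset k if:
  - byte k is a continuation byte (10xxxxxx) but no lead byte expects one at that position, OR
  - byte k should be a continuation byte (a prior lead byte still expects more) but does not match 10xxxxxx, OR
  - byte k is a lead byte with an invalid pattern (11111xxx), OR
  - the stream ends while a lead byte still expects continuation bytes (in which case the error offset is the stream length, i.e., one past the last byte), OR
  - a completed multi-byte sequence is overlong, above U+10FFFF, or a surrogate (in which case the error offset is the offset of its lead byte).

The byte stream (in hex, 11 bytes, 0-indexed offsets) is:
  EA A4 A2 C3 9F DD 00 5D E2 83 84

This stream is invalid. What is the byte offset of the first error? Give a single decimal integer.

Byte[0]=EA: 3-byte lead, need 2 cont bytes. acc=0xA
Byte[1]=A4: continuation. acc=(acc<<6)|0x24=0x2A4
Byte[2]=A2: continuation. acc=(acc<<6)|0x22=0xA922
Completed: cp=U+A922 (starts at byte 0)
Byte[3]=C3: 2-byte lead, need 1 cont bytes. acc=0x3
Byte[4]=9F: continuation. acc=(acc<<6)|0x1F=0xDF
Completed: cp=U+00DF (starts at byte 3)
Byte[5]=DD: 2-byte lead, need 1 cont bytes. acc=0x1D
Byte[6]=00: expected 10xxxxxx continuation. INVALID

Answer: 6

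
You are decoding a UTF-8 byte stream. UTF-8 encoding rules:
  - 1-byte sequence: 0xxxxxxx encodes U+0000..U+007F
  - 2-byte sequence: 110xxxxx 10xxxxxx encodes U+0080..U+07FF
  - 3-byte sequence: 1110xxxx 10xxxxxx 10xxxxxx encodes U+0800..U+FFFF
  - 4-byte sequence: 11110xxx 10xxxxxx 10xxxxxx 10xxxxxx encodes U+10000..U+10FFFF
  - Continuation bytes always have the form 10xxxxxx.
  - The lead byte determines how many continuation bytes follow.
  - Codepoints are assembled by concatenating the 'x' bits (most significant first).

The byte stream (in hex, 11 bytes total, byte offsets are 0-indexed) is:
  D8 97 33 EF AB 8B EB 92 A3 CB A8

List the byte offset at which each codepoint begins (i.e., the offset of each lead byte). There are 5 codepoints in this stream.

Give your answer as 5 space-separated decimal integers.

Byte[0]=D8: 2-byte lead, need 1 cont bytes. acc=0x18
Byte[1]=97: continuation. acc=(acc<<6)|0x17=0x617
Completed: cp=U+0617 (starts at byte 0)
Byte[2]=33: 1-byte ASCII. cp=U+0033
Byte[3]=EF: 3-byte lead, need 2 cont bytes. acc=0xF
Byte[4]=AB: continuation. acc=(acc<<6)|0x2B=0x3EB
Byte[5]=8B: continuation. acc=(acc<<6)|0x0B=0xFACB
Completed: cp=U+FACB (starts at byte 3)
Byte[6]=EB: 3-byte lead, need 2 cont bytes. acc=0xB
Byte[7]=92: continuation. acc=(acc<<6)|0x12=0x2D2
Byte[8]=A3: continuation. acc=(acc<<6)|0x23=0xB4A3
Completed: cp=U+B4A3 (starts at byte 6)
Byte[9]=CB: 2-byte lead, need 1 cont bytes. acc=0xB
Byte[10]=A8: continuation. acc=(acc<<6)|0x28=0x2E8
Completed: cp=U+02E8 (starts at byte 9)

Answer: 0 2 3 6 9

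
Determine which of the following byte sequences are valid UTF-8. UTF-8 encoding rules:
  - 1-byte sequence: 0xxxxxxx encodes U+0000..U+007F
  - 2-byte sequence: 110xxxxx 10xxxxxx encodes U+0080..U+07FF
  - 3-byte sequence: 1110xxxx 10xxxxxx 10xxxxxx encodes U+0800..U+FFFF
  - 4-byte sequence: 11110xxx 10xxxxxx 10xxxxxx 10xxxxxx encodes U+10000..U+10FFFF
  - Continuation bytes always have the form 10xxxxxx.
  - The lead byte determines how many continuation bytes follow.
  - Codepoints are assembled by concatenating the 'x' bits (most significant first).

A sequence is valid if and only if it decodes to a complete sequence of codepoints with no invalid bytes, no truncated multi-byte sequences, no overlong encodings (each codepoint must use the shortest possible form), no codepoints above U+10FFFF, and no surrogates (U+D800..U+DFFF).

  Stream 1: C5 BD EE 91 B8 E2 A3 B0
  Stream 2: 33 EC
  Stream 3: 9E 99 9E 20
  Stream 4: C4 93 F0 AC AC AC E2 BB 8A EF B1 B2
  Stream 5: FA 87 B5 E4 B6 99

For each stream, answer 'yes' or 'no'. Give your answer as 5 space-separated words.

Stream 1: decodes cleanly. VALID
Stream 2: error at byte offset 2. INVALID
Stream 3: error at byte offset 0. INVALID
Stream 4: decodes cleanly. VALID
Stream 5: error at byte offset 0. INVALID

Answer: yes no no yes no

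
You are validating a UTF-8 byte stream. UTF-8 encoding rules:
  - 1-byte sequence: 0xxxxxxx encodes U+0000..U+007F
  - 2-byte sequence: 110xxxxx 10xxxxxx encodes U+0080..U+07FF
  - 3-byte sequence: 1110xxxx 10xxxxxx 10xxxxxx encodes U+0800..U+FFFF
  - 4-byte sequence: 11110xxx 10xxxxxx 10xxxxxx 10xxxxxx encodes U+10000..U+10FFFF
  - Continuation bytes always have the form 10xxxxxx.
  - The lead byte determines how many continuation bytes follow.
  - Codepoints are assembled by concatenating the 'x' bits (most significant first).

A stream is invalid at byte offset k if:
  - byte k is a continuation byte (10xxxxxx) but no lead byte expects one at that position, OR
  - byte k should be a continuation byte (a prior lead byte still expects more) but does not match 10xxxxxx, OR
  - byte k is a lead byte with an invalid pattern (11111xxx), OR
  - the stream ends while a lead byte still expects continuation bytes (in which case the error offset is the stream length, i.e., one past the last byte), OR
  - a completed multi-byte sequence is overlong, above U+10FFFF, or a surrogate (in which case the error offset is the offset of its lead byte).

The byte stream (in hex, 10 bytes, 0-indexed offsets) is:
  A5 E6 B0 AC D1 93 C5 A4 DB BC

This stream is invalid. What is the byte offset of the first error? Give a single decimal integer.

Answer: 0

Derivation:
Byte[0]=A5: INVALID lead byte (not 0xxx/110x/1110/11110)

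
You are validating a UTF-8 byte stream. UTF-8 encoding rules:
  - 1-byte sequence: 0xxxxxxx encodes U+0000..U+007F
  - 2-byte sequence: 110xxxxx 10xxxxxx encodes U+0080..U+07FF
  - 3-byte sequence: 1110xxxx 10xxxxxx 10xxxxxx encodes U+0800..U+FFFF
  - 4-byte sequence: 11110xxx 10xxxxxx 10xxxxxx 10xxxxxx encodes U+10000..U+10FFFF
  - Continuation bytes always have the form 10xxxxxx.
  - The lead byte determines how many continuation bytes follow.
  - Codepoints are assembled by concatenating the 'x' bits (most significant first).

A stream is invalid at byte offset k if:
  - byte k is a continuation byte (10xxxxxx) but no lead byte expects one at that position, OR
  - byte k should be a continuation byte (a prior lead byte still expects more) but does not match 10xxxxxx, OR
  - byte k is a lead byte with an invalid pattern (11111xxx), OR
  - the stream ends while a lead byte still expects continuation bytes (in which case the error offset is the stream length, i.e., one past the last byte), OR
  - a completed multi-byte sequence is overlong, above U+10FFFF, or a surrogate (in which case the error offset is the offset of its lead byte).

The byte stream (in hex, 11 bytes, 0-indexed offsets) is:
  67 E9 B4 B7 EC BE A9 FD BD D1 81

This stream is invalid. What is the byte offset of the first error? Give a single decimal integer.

Answer: 7

Derivation:
Byte[0]=67: 1-byte ASCII. cp=U+0067
Byte[1]=E9: 3-byte lead, need 2 cont bytes. acc=0x9
Byte[2]=B4: continuation. acc=(acc<<6)|0x34=0x274
Byte[3]=B7: continuation. acc=(acc<<6)|0x37=0x9D37
Completed: cp=U+9D37 (starts at byte 1)
Byte[4]=EC: 3-byte lead, need 2 cont bytes. acc=0xC
Byte[5]=BE: continuation. acc=(acc<<6)|0x3E=0x33E
Byte[6]=A9: continuation. acc=(acc<<6)|0x29=0xCFA9
Completed: cp=U+CFA9 (starts at byte 4)
Byte[7]=FD: INVALID lead byte (not 0xxx/110x/1110/11110)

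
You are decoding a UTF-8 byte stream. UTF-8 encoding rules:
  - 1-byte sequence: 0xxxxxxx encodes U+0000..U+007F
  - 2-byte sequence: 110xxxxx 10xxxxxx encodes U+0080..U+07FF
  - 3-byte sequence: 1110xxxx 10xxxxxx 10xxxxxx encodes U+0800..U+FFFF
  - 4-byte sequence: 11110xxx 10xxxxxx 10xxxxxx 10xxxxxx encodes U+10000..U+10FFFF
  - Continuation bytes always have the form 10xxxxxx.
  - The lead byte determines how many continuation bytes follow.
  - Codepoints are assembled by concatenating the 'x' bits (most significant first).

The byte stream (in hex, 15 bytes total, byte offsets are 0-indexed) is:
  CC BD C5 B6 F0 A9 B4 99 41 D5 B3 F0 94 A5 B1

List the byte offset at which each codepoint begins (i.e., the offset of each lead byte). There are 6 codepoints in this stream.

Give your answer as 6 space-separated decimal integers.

Byte[0]=CC: 2-byte lead, need 1 cont bytes. acc=0xC
Byte[1]=BD: continuation. acc=(acc<<6)|0x3D=0x33D
Completed: cp=U+033D (starts at byte 0)
Byte[2]=C5: 2-byte lead, need 1 cont bytes. acc=0x5
Byte[3]=B6: continuation. acc=(acc<<6)|0x36=0x176
Completed: cp=U+0176 (starts at byte 2)
Byte[4]=F0: 4-byte lead, need 3 cont bytes. acc=0x0
Byte[5]=A9: continuation. acc=(acc<<6)|0x29=0x29
Byte[6]=B4: continuation. acc=(acc<<6)|0x34=0xA74
Byte[7]=99: continuation. acc=(acc<<6)|0x19=0x29D19
Completed: cp=U+29D19 (starts at byte 4)
Byte[8]=41: 1-byte ASCII. cp=U+0041
Byte[9]=D5: 2-byte lead, need 1 cont bytes. acc=0x15
Byte[10]=B3: continuation. acc=(acc<<6)|0x33=0x573
Completed: cp=U+0573 (starts at byte 9)
Byte[11]=F0: 4-byte lead, need 3 cont bytes. acc=0x0
Byte[12]=94: continuation. acc=(acc<<6)|0x14=0x14
Byte[13]=A5: continuation. acc=(acc<<6)|0x25=0x525
Byte[14]=B1: continuation. acc=(acc<<6)|0x31=0x14971
Completed: cp=U+14971 (starts at byte 11)

Answer: 0 2 4 8 9 11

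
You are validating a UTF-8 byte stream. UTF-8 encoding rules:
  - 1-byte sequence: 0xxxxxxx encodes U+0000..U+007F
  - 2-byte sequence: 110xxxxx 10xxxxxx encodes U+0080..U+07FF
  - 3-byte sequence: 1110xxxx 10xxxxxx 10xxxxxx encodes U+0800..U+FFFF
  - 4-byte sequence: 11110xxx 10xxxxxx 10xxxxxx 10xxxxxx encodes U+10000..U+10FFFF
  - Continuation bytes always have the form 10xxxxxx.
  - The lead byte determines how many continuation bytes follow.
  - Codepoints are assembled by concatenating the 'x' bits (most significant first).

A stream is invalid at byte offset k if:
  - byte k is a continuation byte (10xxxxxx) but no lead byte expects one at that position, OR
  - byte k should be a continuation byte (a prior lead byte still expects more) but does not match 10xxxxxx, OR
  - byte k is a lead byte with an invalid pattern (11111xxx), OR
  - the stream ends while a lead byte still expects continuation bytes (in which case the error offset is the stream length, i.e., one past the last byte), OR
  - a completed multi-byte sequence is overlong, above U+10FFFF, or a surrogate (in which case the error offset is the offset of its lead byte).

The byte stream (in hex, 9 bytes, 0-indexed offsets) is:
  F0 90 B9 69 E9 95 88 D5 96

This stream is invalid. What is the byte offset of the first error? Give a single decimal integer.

Byte[0]=F0: 4-byte lead, need 3 cont bytes. acc=0x0
Byte[1]=90: continuation. acc=(acc<<6)|0x10=0x10
Byte[2]=B9: continuation. acc=(acc<<6)|0x39=0x439
Byte[3]=69: expected 10xxxxxx continuation. INVALID

Answer: 3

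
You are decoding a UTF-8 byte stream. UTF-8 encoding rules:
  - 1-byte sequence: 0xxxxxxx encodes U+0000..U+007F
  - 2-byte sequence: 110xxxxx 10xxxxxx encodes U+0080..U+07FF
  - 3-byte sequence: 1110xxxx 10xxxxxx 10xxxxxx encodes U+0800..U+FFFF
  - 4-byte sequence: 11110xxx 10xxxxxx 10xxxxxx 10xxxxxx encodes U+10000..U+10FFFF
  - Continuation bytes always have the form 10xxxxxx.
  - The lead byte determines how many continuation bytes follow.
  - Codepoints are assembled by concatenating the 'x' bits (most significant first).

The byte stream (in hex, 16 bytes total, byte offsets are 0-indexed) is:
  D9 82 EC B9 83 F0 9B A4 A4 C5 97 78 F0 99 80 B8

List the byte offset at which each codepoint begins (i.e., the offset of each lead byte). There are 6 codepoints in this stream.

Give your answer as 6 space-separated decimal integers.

Byte[0]=D9: 2-byte lead, need 1 cont bytes. acc=0x19
Byte[1]=82: continuation. acc=(acc<<6)|0x02=0x642
Completed: cp=U+0642 (starts at byte 0)
Byte[2]=EC: 3-byte lead, need 2 cont bytes. acc=0xC
Byte[3]=B9: continuation. acc=(acc<<6)|0x39=0x339
Byte[4]=83: continuation. acc=(acc<<6)|0x03=0xCE43
Completed: cp=U+CE43 (starts at byte 2)
Byte[5]=F0: 4-byte lead, need 3 cont bytes. acc=0x0
Byte[6]=9B: continuation. acc=(acc<<6)|0x1B=0x1B
Byte[7]=A4: continuation. acc=(acc<<6)|0x24=0x6E4
Byte[8]=A4: continuation. acc=(acc<<6)|0x24=0x1B924
Completed: cp=U+1B924 (starts at byte 5)
Byte[9]=C5: 2-byte lead, need 1 cont bytes. acc=0x5
Byte[10]=97: continuation. acc=(acc<<6)|0x17=0x157
Completed: cp=U+0157 (starts at byte 9)
Byte[11]=78: 1-byte ASCII. cp=U+0078
Byte[12]=F0: 4-byte lead, need 3 cont bytes. acc=0x0
Byte[13]=99: continuation. acc=(acc<<6)|0x19=0x19
Byte[14]=80: continuation. acc=(acc<<6)|0x00=0x640
Byte[15]=B8: continuation. acc=(acc<<6)|0x38=0x19038
Completed: cp=U+19038 (starts at byte 12)

Answer: 0 2 5 9 11 12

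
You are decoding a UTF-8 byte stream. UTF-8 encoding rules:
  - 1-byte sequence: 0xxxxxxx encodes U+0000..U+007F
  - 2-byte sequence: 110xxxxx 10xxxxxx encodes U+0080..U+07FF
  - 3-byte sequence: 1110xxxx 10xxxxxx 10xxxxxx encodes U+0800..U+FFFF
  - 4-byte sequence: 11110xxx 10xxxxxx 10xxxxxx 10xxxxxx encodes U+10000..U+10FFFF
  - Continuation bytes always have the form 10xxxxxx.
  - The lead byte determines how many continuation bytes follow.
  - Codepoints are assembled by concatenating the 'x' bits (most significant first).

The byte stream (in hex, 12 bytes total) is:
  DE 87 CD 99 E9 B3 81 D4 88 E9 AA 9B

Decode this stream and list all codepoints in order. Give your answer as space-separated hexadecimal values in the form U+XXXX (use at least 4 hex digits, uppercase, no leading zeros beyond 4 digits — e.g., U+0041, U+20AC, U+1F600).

Answer: U+0787 U+0359 U+9CC1 U+0508 U+9A9B

Derivation:
Byte[0]=DE: 2-byte lead, need 1 cont bytes. acc=0x1E
Byte[1]=87: continuation. acc=(acc<<6)|0x07=0x787
Completed: cp=U+0787 (starts at byte 0)
Byte[2]=CD: 2-byte lead, need 1 cont bytes. acc=0xD
Byte[3]=99: continuation. acc=(acc<<6)|0x19=0x359
Completed: cp=U+0359 (starts at byte 2)
Byte[4]=E9: 3-byte lead, need 2 cont bytes. acc=0x9
Byte[5]=B3: continuation. acc=(acc<<6)|0x33=0x273
Byte[6]=81: continuation. acc=(acc<<6)|0x01=0x9CC1
Completed: cp=U+9CC1 (starts at byte 4)
Byte[7]=D4: 2-byte lead, need 1 cont bytes. acc=0x14
Byte[8]=88: continuation. acc=(acc<<6)|0x08=0x508
Completed: cp=U+0508 (starts at byte 7)
Byte[9]=E9: 3-byte lead, need 2 cont bytes. acc=0x9
Byte[10]=AA: continuation. acc=(acc<<6)|0x2A=0x26A
Byte[11]=9B: continuation. acc=(acc<<6)|0x1B=0x9A9B
Completed: cp=U+9A9B (starts at byte 9)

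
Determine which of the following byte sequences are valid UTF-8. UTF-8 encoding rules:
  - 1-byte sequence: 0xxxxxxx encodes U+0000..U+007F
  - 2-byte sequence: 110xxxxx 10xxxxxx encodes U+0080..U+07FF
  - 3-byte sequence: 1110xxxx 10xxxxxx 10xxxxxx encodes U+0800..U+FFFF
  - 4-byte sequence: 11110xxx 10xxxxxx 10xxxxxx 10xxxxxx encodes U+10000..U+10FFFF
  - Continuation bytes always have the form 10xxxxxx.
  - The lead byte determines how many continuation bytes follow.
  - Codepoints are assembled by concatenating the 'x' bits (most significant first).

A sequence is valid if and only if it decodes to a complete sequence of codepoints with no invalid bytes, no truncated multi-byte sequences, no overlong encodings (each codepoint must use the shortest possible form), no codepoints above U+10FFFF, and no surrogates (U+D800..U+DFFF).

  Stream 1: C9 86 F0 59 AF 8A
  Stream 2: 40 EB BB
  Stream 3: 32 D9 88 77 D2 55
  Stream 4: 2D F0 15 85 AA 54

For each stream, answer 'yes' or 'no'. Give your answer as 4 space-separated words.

Answer: no no no no

Derivation:
Stream 1: error at byte offset 3. INVALID
Stream 2: error at byte offset 3. INVALID
Stream 3: error at byte offset 5. INVALID
Stream 4: error at byte offset 2. INVALID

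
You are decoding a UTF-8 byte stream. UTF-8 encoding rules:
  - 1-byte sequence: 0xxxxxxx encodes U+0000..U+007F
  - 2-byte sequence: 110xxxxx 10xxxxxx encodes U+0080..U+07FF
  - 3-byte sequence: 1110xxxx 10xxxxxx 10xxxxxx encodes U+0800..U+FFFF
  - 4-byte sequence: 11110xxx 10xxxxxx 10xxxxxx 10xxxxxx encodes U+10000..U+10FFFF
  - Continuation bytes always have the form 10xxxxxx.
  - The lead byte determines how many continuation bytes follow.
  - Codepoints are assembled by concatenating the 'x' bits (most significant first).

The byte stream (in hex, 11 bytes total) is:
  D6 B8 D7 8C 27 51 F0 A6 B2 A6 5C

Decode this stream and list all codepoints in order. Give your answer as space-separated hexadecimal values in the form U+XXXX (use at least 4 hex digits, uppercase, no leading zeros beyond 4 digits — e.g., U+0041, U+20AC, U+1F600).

Byte[0]=D6: 2-byte lead, need 1 cont bytes. acc=0x16
Byte[1]=B8: continuation. acc=(acc<<6)|0x38=0x5B8
Completed: cp=U+05B8 (starts at byte 0)
Byte[2]=D7: 2-byte lead, need 1 cont bytes. acc=0x17
Byte[3]=8C: continuation. acc=(acc<<6)|0x0C=0x5CC
Completed: cp=U+05CC (starts at byte 2)
Byte[4]=27: 1-byte ASCII. cp=U+0027
Byte[5]=51: 1-byte ASCII. cp=U+0051
Byte[6]=F0: 4-byte lead, need 3 cont bytes. acc=0x0
Byte[7]=A6: continuation. acc=(acc<<6)|0x26=0x26
Byte[8]=B2: continuation. acc=(acc<<6)|0x32=0x9B2
Byte[9]=A6: continuation. acc=(acc<<6)|0x26=0x26CA6
Completed: cp=U+26CA6 (starts at byte 6)
Byte[10]=5C: 1-byte ASCII. cp=U+005C

Answer: U+05B8 U+05CC U+0027 U+0051 U+26CA6 U+005C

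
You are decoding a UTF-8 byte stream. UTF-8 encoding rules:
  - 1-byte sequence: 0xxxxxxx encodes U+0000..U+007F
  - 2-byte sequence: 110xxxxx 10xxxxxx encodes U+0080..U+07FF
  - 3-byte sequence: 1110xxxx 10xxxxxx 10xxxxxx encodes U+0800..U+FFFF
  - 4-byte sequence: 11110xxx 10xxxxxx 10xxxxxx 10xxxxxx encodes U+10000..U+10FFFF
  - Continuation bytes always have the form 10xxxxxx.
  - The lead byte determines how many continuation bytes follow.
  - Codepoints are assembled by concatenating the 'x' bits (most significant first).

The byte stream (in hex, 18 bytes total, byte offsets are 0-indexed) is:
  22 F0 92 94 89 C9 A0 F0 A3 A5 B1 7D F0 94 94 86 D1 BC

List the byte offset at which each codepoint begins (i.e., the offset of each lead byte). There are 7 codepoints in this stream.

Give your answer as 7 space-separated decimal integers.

Byte[0]=22: 1-byte ASCII. cp=U+0022
Byte[1]=F0: 4-byte lead, need 3 cont bytes. acc=0x0
Byte[2]=92: continuation. acc=(acc<<6)|0x12=0x12
Byte[3]=94: continuation. acc=(acc<<6)|0x14=0x494
Byte[4]=89: continuation. acc=(acc<<6)|0x09=0x12509
Completed: cp=U+12509 (starts at byte 1)
Byte[5]=C9: 2-byte lead, need 1 cont bytes. acc=0x9
Byte[6]=A0: continuation. acc=(acc<<6)|0x20=0x260
Completed: cp=U+0260 (starts at byte 5)
Byte[7]=F0: 4-byte lead, need 3 cont bytes. acc=0x0
Byte[8]=A3: continuation. acc=(acc<<6)|0x23=0x23
Byte[9]=A5: continuation. acc=(acc<<6)|0x25=0x8E5
Byte[10]=B1: continuation. acc=(acc<<6)|0x31=0x23971
Completed: cp=U+23971 (starts at byte 7)
Byte[11]=7D: 1-byte ASCII. cp=U+007D
Byte[12]=F0: 4-byte lead, need 3 cont bytes. acc=0x0
Byte[13]=94: continuation. acc=(acc<<6)|0x14=0x14
Byte[14]=94: continuation. acc=(acc<<6)|0x14=0x514
Byte[15]=86: continuation. acc=(acc<<6)|0x06=0x14506
Completed: cp=U+14506 (starts at byte 12)
Byte[16]=D1: 2-byte lead, need 1 cont bytes. acc=0x11
Byte[17]=BC: continuation. acc=(acc<<6)|0x3C=0x47C
Completed: cp=U+047C (starts at byte 16)

Answer: 0 1 5 7 11 12 16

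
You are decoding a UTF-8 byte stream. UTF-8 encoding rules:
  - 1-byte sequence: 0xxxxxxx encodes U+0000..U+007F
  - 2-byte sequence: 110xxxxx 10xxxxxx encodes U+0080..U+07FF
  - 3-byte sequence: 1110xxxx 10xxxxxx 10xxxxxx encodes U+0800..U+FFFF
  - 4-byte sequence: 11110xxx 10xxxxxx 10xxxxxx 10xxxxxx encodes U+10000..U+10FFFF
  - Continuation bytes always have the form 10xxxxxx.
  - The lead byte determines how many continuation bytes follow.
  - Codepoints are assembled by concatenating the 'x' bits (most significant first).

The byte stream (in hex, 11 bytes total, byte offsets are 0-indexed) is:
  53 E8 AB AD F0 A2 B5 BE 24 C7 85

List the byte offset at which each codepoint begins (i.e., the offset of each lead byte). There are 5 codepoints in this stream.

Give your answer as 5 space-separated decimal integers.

Byte[0]=53: 1-byte ASCII. cp=U+0053
Byte[1]=E8: 3-byte lead, need 2 cont bytes. acc=0x8
Byte[2]=AB: continuation. acc=(acc<<6)|0x2B=0x22B
Byte[3]=AD: continuation. acc=(acc<<6)|0x2D=0x8AED
Completed: cp=U+8AED (starts at byte 1)
Byte[4]=F0: 4-byte lead, need 3 cont bytes. acc=0x0
Byte[5]=A2: continuation. acc=(acc<<6)|0x22=0x22
Byte[6]=B5: continuation. acc=(acc<<6)|0x35=0x8B5
Byte[7]=BE: continuation. acc=(acc<<6)|0x3E=0x22D7E
Completed: cp=U+22D7E (starts at byte 4)
Byte[8]=24: 1-byte ASCII. cp=U+0024
Byte[9]=C7: 2-byte lead, need 1 cont bytes. acc=0x7
Byte[10]=85: continuation. acc=(acc<<6)|0x05=0x1C5
Completed: cp=U+01C5 (starts at byte 9)

Answer: 0 1 4 8 9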